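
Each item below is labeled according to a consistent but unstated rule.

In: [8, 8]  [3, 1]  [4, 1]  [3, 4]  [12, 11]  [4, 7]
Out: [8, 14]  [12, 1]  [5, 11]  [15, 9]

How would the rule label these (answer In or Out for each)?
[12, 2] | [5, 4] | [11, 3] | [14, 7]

Out, In, Out, Out

The simplest hypothesis consistent with all the labels is: |first − second| ≤ 3.
[12, 2]: Out (|12−2| = 10).
[5, 4]: In (|5−4| = 1).
[11, 3]: Out (|11−3| = 8).
[14, 7]: Out (|14−7| = 7).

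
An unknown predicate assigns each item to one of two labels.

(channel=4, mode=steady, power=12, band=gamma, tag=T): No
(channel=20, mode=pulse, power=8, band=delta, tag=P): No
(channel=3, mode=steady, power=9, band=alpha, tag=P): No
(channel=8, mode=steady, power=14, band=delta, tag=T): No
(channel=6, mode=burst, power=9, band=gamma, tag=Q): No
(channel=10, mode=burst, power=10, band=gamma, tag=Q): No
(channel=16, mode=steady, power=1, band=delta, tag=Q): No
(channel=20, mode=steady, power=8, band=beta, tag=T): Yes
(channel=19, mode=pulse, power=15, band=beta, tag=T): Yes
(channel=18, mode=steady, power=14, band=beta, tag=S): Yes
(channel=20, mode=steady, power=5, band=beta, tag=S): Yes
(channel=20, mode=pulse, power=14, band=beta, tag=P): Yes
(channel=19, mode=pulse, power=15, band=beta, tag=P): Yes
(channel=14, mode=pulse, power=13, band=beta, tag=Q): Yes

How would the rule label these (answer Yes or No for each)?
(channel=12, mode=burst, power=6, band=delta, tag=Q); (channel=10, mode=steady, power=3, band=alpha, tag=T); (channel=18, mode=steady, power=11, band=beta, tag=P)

All 'Yes' examples share one property — band is beta — and every 'No' example lacks it.
(channel=12, mode=burst, power=6, band=delta, tag=Q) → band is delta → No.
(channel=10, mode=steady, power=3, band=alpha, tag=T) → band is alpha → No.
(channel=18, mode=steady, power=11, band=beta, tag=P) → band is beta → Yes.

No, No, Yes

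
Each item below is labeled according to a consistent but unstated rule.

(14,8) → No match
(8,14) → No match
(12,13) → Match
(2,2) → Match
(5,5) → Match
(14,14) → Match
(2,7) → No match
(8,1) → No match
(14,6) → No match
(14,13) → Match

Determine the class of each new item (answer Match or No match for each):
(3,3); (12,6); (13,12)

'Match' ⟺ |first − second| ≤ 1.
(3,3): Match (|3−3| = 0). (12,6): No match (|12−6| = 6). (13,12): Match (|13−12| = 1).

Match, No match, Match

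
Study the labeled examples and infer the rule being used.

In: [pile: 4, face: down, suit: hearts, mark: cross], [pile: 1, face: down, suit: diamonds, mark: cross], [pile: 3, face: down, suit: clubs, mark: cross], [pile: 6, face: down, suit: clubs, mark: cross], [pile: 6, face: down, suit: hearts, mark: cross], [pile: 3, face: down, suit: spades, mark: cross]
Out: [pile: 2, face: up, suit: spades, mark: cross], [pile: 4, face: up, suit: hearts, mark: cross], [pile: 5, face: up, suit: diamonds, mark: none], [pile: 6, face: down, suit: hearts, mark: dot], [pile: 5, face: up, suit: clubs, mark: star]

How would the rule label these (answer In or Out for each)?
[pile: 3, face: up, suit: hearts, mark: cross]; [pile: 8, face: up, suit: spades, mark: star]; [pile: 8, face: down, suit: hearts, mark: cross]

The pattern is that an item is 'In' exactly when: face is down AND mark is cross.
[pile: 3, face: up, suit: hearts, mark: cross]: Out (face is up, mark is cross). [pile: 8, face: up, suit: spades, mark: star]: Out (face is up, mark is star). [pile: 8, face: down, suit: hearts, mark: cross]: In (face is down, mark is cross).

Out, Out, In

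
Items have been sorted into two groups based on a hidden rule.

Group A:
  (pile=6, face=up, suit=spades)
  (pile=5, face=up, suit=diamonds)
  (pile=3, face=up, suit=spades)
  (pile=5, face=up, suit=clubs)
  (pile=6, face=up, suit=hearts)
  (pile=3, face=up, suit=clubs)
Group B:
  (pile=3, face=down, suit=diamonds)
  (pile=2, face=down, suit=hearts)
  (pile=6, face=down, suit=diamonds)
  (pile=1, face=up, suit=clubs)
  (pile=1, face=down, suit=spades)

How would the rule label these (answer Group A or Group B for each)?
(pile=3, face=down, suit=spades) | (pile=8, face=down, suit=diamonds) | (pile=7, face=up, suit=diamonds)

Group B, Group B, Group A

The pattern is that an item is 'Group A' exactly when: face is up AND pile ≥ 2.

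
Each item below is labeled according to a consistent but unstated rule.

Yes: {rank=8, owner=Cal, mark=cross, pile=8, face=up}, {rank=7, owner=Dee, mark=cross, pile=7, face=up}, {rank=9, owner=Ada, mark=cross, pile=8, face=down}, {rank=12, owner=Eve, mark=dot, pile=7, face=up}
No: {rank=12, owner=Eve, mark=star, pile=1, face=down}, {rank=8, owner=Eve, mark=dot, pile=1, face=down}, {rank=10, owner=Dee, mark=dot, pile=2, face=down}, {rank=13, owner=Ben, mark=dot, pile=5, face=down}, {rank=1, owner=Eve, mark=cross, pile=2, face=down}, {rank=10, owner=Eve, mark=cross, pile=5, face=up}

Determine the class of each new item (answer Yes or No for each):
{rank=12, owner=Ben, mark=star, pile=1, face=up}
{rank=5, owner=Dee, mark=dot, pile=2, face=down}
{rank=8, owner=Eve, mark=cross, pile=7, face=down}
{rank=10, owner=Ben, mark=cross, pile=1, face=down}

No, No, Yes, No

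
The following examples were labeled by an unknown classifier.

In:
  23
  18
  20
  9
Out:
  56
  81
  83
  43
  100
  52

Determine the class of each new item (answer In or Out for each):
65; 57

Out, Out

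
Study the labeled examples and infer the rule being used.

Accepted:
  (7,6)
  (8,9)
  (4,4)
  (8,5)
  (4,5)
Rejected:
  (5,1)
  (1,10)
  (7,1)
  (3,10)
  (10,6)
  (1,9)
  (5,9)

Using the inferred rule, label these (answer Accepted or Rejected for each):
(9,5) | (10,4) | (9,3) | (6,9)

Rejected, Rejected, Rejected, Accepted

The simplest hypothesis consistent with all the labels is: |first − second| ≤ 3.
Rejected: (9,5), since |9−5| = 4.
Rejected: (10,4), since |10−4| = 6.
Rejected: (9,3), since |9−3| = 6.
Accepted: (6,9), since |6−9| = 3.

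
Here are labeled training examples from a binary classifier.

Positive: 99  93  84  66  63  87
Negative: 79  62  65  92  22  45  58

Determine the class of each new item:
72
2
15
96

Positive, Negative, Negative, Positive

One predicate separates the groups cleanly: multiple of 3 AND at least 58.
72: Positive (72 = 3·24, 72 ≥ 58).
2: Negative (2 = 3·0 + 2, 2 < 58).
15: Negative (15 = 3·5, 15 < 58).
96: Positive (96 = 3·32, 96 ≥ 58).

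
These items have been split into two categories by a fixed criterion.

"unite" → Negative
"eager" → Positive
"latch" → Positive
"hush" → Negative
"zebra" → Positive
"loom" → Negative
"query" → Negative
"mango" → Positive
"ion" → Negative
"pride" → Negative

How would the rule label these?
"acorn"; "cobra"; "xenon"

Positive, Positive, Negative

All 'Positive' examples share one property — contains 'a' — and every 'Negative' example lacks it.
"acorn": has 'a' — has this property, so Positive. "cobra": has 'a' — has this property, so Positive. "xenon": no 'a' — doesn't match, so Negative.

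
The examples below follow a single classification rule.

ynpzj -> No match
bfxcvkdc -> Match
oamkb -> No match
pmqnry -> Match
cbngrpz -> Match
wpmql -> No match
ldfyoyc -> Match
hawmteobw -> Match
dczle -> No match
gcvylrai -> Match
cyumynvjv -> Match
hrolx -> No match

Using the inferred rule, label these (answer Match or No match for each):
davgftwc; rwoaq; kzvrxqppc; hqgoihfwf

Match, No match, Match, Match

The rule appears to be: length ≥ 6.
davgftwc → length 8 → Match.
rwoaq → length 5 → No match.
kzvrxqppc → length 9 → Match.
hqgoihfwf → length 9 → Match.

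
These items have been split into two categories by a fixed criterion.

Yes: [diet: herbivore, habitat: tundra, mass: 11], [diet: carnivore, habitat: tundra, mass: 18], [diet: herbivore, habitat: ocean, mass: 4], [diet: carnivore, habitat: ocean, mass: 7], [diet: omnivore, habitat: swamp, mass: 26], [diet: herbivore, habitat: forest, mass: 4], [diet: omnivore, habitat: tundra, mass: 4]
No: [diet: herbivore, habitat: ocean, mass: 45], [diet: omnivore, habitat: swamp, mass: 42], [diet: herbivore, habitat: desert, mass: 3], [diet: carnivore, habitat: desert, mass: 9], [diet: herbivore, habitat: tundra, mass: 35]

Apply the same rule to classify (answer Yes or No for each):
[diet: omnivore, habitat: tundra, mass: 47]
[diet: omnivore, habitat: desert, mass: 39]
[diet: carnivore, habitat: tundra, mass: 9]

One predicate separates the groups cleanly: habitat is not desert AND mass ≤ 26.
[diet: omnivore, habitat: tundra, mass: 47]: No (habitat is tundra, mass = 47).
[diet: omnivore, habitat: desert, mass: 39]: No (habitat is desert, mass = 39).
[diet: carnivore, habitat: tundra, mass: 9]: Yes (habitat is tundra, mass = 9).

No, No, Yes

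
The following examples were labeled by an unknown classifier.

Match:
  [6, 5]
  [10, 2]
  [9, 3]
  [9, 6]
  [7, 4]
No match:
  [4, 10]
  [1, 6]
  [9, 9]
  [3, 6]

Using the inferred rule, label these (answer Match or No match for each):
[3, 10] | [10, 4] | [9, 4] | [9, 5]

No match, Match, Match, Match

'Match' ⟺ first > second.
[3, 10]: 3 < 10, fails the rule → No match.
[10, 4]: 10 > 4, matches → Match.
[9, 4]: 9 > 4, matches → Match.
[9, 5]: 9 > 5, matches → Match.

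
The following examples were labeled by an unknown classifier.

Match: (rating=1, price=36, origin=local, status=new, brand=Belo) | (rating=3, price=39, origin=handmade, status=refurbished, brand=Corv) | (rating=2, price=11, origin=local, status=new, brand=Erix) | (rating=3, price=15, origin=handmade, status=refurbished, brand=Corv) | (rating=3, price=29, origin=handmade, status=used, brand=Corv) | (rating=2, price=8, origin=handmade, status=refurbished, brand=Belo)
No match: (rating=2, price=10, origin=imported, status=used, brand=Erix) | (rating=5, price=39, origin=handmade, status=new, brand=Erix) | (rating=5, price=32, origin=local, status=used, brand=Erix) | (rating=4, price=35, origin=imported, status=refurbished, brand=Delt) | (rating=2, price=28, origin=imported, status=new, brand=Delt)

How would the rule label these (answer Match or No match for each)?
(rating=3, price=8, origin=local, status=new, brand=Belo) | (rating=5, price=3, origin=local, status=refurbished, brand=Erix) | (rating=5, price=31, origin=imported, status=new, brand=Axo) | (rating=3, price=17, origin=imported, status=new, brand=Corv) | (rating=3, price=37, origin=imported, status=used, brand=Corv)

The pattern is that an item is 'Match' exactly when: origin is not imported AND rating ≤ 3.
(rating=3, price=8, origin=local, status=new, brand=Belo): origin is local, rating = 3, fits → Match.
(rating=5, price=3, origin=local, status=refurbished, brand=Erix): origin is local, rating = 5, does not satisfy this → No match.
(rating=5, price=31, origin=imported, status=new, brand=Axo): origin is imported, rating = 5, does not satisfy this → No match.
(rating=3, price=17, origin=imported, status=new, brand=Corv): origin is imported, rating = 3, does not satisfy this → No match.
(rating=3, price=37, origin=imported, status=used, brand=Corv): origin is imported, rating = 3, does not satisfy this → No match.

Match, No match, No match, No match, No match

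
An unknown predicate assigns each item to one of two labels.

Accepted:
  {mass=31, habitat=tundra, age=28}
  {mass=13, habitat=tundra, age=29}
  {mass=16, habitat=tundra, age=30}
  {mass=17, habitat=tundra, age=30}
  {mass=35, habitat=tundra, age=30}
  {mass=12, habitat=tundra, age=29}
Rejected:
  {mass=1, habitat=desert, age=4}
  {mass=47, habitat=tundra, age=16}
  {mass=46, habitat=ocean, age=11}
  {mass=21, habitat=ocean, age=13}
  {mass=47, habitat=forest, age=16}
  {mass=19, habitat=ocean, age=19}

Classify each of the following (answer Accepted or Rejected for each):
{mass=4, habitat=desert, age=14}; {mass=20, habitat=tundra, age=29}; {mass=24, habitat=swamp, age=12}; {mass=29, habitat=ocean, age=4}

The common property of the 'Accepted' items is: age ≥ 28. No 'Rejected' item has it.
{mass=4, habitat=desert, age=14} → age = 14 → Rejected.
{mass=20, habitat=tundra, age=29} → age = 29 → Accepted.
{mass=24, habitat=swamp, age=12} → age = 12 → Rejected.
{mass=29, habitat=ocean, age=4} → age = 4 → Rejected.

Rejected, Accepted, Rejected, Rejected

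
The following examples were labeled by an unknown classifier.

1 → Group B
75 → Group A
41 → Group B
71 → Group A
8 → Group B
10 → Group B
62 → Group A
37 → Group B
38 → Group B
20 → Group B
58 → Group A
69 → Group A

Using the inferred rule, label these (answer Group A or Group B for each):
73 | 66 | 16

Group A, Group A, Group B

The distinguishing property — at least 58 — holds for all the 'Group A' cases and none of the 'Group B' cases.
73 → 73 ≥ 58 → Group A.
66 → 66 ≥ 58 → Group A.
16 → 16 < 58 → Group B.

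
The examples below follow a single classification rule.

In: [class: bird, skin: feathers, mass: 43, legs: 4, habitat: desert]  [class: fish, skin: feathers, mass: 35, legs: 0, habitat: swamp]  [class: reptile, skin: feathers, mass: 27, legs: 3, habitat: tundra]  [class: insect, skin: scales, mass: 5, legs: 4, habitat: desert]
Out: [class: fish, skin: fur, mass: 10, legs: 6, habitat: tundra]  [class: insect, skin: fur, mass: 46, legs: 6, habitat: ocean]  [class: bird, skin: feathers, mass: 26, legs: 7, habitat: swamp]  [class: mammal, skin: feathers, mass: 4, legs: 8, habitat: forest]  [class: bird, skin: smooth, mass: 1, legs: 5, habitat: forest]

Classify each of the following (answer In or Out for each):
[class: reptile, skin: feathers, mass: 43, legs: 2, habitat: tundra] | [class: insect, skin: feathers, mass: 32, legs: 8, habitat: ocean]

In, Out

The distinguishing property — legs ≤ 4 — holds for all the 'In' cases and none of the 'Out' cases.
[class: reptile, skin: feathers, mass: 43, legs: 2, habitat: tundra] — legs = 2, hence In. [class: insect, skin: feathers, mass: 32, legs: 8, habitat: ocean] — legs = 8, hence Out.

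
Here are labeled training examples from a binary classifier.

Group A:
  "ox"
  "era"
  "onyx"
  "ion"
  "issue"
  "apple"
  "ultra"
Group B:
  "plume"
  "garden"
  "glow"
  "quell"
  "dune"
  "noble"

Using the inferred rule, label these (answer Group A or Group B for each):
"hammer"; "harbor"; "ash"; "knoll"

Group B, Group B, Group A, Group B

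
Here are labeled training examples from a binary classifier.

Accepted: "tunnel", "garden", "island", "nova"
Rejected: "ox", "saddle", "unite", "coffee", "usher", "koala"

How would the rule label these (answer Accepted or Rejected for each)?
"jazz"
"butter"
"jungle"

Rejected, Rejected, Accepted

Every 'Accepted' example satisfies: even length AND contains 'n'. None of the 'Rejected' examples do.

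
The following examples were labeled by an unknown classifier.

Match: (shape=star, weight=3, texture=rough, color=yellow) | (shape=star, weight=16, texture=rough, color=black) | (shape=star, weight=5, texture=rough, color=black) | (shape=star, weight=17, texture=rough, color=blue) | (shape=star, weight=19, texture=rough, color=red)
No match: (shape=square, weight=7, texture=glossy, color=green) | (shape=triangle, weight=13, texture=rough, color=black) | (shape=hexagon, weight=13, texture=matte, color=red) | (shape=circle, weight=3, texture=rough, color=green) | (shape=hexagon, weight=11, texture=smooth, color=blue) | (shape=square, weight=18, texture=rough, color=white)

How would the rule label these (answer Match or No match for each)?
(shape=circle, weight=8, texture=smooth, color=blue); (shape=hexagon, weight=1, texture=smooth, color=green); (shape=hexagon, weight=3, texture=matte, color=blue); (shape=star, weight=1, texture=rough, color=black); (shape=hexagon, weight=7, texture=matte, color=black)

The distinguishing property — shape is star — holds for all the 'Match' cases and none of the 'No match' cases.
(shape=circle, weight=8, texture=smooth, color=blue) → shape is circle → No match. (shape=hexagon, weight=1, texture=smooth, color=green) → shape is hexagon → No match. (shape=hexagon, weight=3, texture=matte, color=blue) → shape is hexagon → No match. (shape=star, weight=1, texture=rough, color=black) → shape is star → Match. (shape=hexagon, weight=7, texture=matte, color=black) → shape is hexagon → No match.

No match, No match, No match, Match, No match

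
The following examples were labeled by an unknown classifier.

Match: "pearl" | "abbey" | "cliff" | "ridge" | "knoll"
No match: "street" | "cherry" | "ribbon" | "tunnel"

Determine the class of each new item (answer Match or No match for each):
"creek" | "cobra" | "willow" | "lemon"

All 'Match' examples share one property — odd length — and every 'No match' example lacks it.
"creek" → length 5 → Match.
"cobra" → length 5 → Match.
"willow" → length 6 → No match.
"lemon" → length 5 → Match.

Match, Match, No match, Match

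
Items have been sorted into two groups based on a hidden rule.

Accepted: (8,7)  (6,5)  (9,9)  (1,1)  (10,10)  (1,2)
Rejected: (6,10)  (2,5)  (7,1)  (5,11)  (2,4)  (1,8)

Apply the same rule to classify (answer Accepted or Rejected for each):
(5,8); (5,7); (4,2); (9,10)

Rejected, Rejected, Rejected, Accepted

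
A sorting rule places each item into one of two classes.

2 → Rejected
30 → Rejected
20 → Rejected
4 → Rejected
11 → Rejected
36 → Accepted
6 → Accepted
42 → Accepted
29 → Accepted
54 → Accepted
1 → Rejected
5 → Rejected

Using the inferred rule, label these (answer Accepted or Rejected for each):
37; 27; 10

Accepted, Accepted, Rejected

The classifier is using: digit sum ≥ 6.
Accepted: 37, since digit sum 3+7 = 10. Accepted: 27, since digit sum 2+7 = 9. Rejected: 10, since digit sum 1+0 = 1.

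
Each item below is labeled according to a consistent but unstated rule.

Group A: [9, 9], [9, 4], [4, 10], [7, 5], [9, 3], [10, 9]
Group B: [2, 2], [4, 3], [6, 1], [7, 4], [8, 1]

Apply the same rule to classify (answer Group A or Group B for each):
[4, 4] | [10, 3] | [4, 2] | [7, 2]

Group B, Group A, Group B, Group B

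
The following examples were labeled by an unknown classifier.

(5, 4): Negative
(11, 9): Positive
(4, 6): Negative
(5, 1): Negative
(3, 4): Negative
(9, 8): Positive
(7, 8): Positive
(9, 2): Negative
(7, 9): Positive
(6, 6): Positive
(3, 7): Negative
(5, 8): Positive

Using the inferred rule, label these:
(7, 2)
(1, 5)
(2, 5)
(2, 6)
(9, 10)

The pattern is that an item is 'Positive' exactly when: sum ≥ 12.
(7, 2) — 7+2 = 9, hence Negative.
(1, 5) — 1+5 = 6, hence Negative.
(2, 5) — 2+5 = 7, hence Negative.
(2, 6) — 2+6 = 8, hence Negative.
(9, 10) — 9+10 = 19, hence Positive.

Negative, Negative, Negative, Negative, Positive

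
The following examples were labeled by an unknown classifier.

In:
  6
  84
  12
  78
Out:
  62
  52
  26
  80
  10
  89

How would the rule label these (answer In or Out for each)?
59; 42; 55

The rule appears to be: multiple of 3.
59: Out (59 = 3·19 + 2). 42: In (42 = 3·14). 55: Out (55 = 3·18 + 1).

Out, In, Out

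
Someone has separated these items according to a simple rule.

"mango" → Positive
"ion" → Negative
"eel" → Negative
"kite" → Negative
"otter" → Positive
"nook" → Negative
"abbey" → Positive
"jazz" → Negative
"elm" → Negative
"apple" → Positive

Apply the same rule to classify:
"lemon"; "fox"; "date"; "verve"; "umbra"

Positive, Negative, Negative, Positive, Positive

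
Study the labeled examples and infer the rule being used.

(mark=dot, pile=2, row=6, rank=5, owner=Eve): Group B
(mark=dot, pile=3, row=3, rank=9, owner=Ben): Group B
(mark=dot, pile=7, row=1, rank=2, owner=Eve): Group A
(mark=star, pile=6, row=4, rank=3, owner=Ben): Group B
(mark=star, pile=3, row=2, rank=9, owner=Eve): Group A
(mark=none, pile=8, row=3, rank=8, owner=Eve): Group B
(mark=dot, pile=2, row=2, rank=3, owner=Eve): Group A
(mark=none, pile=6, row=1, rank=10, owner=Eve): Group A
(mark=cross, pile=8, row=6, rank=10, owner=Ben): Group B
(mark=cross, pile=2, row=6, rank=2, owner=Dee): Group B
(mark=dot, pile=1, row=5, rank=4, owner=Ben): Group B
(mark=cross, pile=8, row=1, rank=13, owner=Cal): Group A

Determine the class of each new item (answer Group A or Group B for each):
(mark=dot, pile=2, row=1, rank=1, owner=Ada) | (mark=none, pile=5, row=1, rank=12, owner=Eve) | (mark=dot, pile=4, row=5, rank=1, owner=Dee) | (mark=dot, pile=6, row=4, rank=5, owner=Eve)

Group A, Group A, Group B, Group B

One predicate separates the groups cleanly: row ≤ 2.
(mark=dot, pile=2, row=1, rank=1, owner=Ada): row = 1, passes → Group A.
(mark=none, pile=5, row=1, rank=12, owner=Eve): row = 1, passes → Group A.
(mark=dot, pile=4, row=5, rank=1, owner=Dee): row = 5, doesn't qualify → Group B.
(mark=dot, pile=6, row=4, rank=5, owner=Eve): row = 4, doesn't qualify → Group B.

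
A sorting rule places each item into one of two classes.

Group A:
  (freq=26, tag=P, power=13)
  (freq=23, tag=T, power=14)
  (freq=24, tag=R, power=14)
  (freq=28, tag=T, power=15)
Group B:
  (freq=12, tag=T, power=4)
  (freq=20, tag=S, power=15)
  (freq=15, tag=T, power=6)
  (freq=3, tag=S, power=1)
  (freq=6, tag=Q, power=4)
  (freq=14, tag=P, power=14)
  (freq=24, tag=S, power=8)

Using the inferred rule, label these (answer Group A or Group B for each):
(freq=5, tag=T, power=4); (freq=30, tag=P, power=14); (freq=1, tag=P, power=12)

A rule that fits every label: power ≥ 13 AND freq ≥ 23 — true of each 'Group A' example, false of each 'Group B' one.
(freq=5, tag=T, power=4) — power = 4, freq = 5, hence Group B.
(freq=30, tag=P, power=14) — power = 14, freq = 30, hence Group A.
(freq=1, tag=P, power=12) — power = 12, freq = 1, hence Group B.

Group B, Group A, Group B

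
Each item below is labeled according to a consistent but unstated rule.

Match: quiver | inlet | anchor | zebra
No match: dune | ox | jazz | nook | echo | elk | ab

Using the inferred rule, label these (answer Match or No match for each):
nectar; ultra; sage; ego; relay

Match, Match, No match, No match, Match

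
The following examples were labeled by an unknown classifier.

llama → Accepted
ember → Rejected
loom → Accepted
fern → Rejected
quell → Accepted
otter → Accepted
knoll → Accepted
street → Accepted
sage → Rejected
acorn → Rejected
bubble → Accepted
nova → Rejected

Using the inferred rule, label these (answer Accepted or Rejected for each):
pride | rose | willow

The rule appears to be: has a double letter.

Rejected, Rejected, Accepted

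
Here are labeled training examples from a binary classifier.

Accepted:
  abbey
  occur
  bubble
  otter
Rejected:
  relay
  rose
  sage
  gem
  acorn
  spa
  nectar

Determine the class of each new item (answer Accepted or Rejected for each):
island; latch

One predicate separates the groups cleanly: has a double letter.
island: no doubled letter, does not pass → Rejected. latch: no doubled letter, does not pass → Rejected.

Rejected, Rejected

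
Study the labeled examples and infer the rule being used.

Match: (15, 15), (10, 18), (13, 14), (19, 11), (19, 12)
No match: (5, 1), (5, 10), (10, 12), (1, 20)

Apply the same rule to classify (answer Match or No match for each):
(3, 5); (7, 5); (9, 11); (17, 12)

Every 'Match' example satisfies: sum ≥ 27. None of the 'No match' examples do.

No match, No match, No match, Match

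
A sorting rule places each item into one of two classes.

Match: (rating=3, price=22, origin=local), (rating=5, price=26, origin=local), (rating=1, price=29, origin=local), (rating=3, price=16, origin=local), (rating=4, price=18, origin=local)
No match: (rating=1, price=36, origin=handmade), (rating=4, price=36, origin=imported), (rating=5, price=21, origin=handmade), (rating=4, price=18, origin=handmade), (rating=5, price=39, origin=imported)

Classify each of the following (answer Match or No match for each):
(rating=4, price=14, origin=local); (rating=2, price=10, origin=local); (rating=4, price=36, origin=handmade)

The common property of the 'Match' items is: origin is local. No 'No match' item has it.
(rating=4, price=14, origin=local): origin is local, meets the rule → Match.
(rating=2, price=10, origin=local): origin is local, meets the rule → Match.
(rating=4, price=36, origin=handmade): origin is handmade, fails this test → No match.

Match, Match, No match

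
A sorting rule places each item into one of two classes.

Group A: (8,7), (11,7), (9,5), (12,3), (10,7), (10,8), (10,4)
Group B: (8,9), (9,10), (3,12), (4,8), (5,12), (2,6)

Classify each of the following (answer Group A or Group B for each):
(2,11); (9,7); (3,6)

The common property of the 'Group A' items is: first > second. No 'Group B' item has it.

Group B, Group A, Group B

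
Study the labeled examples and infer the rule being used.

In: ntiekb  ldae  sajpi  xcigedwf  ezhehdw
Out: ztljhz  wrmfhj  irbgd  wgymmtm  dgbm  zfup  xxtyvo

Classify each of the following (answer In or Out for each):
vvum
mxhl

Out, Out

A rule that fits every label: has ≥ 2 vowels — true of each 'In' example, false of each 'Out' one.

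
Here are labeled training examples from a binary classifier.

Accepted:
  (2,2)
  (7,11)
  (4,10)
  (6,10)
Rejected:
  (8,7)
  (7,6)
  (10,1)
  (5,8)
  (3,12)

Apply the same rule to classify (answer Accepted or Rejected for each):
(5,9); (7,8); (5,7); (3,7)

The common property of the 'Accepted' items is: sum is even. No 'Rejected' item has it.
(5,9): 5+9 = 14, fits → Accepted.
(7,8): 7+8 = 15, fails this test → Rejected.
(5,7): 5+7 = 12, fits → Accepted.
(3,7): 3+7 = 10, fits → Accepted.

Accepted, Rejected, Accepted, Accepted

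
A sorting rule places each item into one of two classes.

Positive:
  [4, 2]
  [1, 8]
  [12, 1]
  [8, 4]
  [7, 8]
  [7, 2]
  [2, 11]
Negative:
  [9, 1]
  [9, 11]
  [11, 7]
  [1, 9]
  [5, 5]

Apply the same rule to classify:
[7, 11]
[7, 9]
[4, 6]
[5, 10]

Negative, Negative, Positive, Positive

A rule that fits every label: product is even — true of each 'Positive' example, false of each 'Negative' one.
[7, 11]: 7·11 = 77 — fails the rule, so Negative. [7, 9]: 7·9 = 63 — fails the rule, so Negative. [4, 6]: 4·6 = 24 — matches, so Positive. [5, 10]: 5·10 = 50 — matches, so Positive.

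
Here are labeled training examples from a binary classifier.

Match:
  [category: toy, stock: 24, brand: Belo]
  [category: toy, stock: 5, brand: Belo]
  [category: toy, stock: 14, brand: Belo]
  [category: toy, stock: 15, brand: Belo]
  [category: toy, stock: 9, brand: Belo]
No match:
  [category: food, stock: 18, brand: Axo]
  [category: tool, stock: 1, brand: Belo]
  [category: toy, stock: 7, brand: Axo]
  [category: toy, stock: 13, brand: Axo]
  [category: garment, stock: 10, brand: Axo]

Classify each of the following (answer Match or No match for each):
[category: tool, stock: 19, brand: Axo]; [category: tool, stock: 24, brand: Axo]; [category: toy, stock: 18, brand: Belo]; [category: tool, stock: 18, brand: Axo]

The rule appears to be: brand is Belo AND category is toy.

No match, No match, Match, No match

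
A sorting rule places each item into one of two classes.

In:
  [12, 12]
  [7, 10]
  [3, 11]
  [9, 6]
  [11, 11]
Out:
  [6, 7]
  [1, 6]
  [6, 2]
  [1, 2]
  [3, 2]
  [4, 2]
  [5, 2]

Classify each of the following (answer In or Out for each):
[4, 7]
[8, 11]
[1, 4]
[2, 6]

Out, In, Out, Out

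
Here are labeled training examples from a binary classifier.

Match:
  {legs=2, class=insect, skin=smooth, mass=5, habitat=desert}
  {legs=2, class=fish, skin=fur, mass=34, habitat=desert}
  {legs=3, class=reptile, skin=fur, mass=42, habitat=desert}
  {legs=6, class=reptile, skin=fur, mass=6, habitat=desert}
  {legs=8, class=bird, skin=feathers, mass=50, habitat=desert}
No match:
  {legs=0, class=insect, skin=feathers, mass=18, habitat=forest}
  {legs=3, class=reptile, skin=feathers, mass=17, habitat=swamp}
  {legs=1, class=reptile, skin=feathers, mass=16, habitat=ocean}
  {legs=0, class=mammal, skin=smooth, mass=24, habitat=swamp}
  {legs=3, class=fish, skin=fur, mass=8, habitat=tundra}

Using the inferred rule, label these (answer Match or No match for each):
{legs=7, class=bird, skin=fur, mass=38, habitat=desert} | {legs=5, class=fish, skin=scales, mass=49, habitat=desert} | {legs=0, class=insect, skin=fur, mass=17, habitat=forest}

Match, Match, No match

Looking at the examples, the only property every 'Match' case has and every 'No match' case lacks is: habitat is desert.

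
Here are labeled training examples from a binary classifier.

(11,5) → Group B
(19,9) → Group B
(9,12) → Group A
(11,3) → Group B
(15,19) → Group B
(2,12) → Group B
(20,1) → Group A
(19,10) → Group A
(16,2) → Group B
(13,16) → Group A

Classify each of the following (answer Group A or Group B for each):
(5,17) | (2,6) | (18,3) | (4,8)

Looking at the examples, the only property every 'Group A' case has and every 'Group B' case lacks is: sum is odd.
(5,17) — 5+17 = 22, hence Group B.
(2,6) — 2+6 = 8, hence Group B.
(18,3) — 18+3 = 21, hence Group A.
(4,8) — 4+8 = 12, hence Group B.

Group B, Group B, Group A, Group B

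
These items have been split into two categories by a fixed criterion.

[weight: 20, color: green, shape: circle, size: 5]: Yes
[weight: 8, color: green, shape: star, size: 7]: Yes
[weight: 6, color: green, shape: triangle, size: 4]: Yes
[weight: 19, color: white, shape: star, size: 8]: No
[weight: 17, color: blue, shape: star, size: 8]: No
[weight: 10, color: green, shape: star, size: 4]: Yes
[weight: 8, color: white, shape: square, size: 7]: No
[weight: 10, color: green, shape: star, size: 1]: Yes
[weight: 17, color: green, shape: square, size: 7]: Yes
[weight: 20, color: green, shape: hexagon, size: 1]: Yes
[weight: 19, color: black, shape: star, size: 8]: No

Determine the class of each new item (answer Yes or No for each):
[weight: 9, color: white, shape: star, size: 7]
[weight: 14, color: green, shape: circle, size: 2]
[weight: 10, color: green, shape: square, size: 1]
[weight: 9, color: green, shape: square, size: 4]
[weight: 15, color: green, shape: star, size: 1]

Every 'Yes' example satisfies: color is green. None of the 'No' examples do.
[weight: 9, color: white, shape: star, size: 7]: color is white — does not fit, so No. [weight: 14, color: green, shape: circle, size: 2]: color is green — passes, so Yes. [weight: 10, color: green, shape: square, size: 1]: color is green — passes, so Yes. [weight: 9, color: green, shape: square, size: 4]: color is green — passes, so Yes. [weight: 15, color: green, shape: star, size: 1]: color is green — passes, so Yes.

No, Yes, Yes, Yes, Yes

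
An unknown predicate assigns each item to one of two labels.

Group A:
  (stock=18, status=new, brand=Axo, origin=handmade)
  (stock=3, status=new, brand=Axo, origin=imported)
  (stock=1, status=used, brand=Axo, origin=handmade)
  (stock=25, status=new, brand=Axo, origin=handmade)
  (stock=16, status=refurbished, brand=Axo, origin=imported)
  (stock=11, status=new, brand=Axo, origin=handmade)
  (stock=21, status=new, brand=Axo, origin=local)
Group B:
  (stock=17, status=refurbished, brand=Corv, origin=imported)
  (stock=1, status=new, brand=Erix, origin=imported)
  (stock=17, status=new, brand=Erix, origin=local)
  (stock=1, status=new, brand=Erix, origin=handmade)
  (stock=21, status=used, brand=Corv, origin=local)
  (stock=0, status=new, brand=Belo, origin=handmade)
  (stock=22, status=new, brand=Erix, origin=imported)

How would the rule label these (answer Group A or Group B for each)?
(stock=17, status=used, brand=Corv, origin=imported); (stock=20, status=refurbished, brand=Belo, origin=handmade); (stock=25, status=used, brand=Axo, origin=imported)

'Group A' ⟺ brand is Axo.
(stock=17, status=used, brand=Corv, origin=imported): brand is Corv, lacks this property → Group B.
(stock=20, status=refurbished, brand=Belo, origin=handmade): brand is Belo, lacks this property → Group B.
(stock=25, status=used, brand=Axo, origin=imported): brand is Axo, passes → Group A.

Group B, Group B, Group A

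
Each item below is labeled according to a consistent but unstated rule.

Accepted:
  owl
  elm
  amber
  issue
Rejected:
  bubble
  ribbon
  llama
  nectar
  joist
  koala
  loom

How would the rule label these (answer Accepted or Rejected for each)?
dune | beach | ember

The distinguishing property — starts with a vowel — holds for all the 'Accepted' cases and none of the 'Rejected' cases.
dune — starts with 'd', hence Rejected.
beach — starts with 'b', hence Rejected.
ember — starts with 'e', hence Accepted.

Rejected, Rejected, Accepted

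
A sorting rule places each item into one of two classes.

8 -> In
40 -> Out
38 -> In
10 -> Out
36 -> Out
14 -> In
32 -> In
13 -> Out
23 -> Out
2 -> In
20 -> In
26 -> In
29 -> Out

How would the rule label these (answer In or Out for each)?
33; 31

Out, Out

The distinguishing property — ≡ 2 (mod 6) — holds for all the 'In' cases and none of the 'Out' cases.
33: 33 mod 6 = 3, doesn't qualify → Out. 31: 31 mod 6 = 1, doesn't qualify → Out.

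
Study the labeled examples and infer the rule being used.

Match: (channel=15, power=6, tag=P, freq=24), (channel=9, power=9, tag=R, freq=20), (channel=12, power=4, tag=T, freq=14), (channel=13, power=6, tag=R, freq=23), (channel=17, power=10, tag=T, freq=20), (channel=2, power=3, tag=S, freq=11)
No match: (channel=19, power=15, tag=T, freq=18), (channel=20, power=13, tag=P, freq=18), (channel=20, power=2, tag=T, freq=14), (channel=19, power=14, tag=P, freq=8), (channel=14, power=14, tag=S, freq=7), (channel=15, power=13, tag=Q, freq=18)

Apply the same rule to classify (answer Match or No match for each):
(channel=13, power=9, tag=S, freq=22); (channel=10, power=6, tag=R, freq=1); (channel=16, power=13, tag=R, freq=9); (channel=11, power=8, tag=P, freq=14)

Match, Match, No match, Match

One predicate separates the groups cleanly: power ≥ 3 AND power ≤ 10.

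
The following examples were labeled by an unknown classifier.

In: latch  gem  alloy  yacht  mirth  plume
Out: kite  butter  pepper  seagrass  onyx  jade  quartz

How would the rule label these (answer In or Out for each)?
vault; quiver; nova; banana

In, Out, Out, Out

The common property of the 'In' items is: odd length. No 'Out' item has it.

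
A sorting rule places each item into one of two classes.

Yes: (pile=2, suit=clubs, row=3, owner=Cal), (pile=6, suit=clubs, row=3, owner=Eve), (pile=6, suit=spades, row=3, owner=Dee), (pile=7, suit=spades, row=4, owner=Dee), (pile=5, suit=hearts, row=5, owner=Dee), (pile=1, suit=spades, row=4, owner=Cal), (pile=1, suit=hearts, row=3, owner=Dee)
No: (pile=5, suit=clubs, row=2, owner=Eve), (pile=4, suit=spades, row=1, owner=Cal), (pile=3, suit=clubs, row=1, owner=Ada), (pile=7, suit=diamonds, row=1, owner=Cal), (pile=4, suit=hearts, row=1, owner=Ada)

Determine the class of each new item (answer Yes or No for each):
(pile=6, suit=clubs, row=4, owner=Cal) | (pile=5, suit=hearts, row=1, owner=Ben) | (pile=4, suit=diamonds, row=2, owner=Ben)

Yes, No, No

The pattern is that an item is 'Yes' exactly when: row ≥ 3.
(pile=6, suit=clubs, row=4, owner=Cal): row = 4, meets the rule → Yes. (pile=5, suit=hearts, row=1, owner=Ben): row = 1, does not satisfy this → No. (pile=4, suit=diamonds, row=2, owner=Ben): row = 2, does not satisfy this → No.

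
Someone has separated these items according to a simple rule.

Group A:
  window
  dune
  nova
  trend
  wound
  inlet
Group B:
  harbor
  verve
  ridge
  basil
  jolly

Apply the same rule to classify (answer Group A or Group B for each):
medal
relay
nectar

The rule appears to be: contains 'n'.
medal: Group B (no 'n'). relay: Group B (no 'n'). nectar: Group A (has 'n').

Group B, Group B, Group A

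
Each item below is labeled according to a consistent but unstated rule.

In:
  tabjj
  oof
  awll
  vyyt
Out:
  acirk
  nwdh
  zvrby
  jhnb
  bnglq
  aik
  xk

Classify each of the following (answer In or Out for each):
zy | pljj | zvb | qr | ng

Out, In, Out, Out, Out

The simplest hypothesis consistent with all the labels is: has a double letter.
zy: no doubled letter, fails the rule → Out. pljj: 'jj' doubled, checks out → In. zvb: no doubled letter, fails the rule → Out. qr: no doubled letter, fails the rule → Out. ng: no doubled letter, fails the rule → Out.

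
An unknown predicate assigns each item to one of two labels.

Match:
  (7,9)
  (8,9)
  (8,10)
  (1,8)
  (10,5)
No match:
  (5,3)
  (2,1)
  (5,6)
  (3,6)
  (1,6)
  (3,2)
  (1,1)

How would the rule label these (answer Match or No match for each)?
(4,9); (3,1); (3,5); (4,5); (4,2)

Match, No match, No match, No match, No match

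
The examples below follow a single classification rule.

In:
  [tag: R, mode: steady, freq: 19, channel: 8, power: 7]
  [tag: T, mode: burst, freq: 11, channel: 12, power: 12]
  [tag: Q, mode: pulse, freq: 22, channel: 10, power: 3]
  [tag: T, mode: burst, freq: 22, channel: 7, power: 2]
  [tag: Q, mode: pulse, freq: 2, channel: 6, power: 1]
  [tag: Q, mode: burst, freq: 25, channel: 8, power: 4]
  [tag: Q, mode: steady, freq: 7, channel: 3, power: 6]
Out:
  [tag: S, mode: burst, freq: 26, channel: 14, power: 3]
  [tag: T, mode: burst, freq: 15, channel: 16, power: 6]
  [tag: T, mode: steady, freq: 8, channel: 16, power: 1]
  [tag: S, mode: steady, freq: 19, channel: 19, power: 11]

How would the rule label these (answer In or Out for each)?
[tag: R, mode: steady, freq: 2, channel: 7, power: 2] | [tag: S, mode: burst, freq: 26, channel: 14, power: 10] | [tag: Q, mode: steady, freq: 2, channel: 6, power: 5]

In, Out, In

'In' ⟺ channel ≤ 12.
In: [tag: R, mode: steady, freq: 2, channel: 7, power: 2], since channel = 7. Out: [tag: S, mode: burst, freq: 26, channel: 14, power: 10], since channel = 14. In: [tag: Q, mode: steady, freq: 2, channel: 6, power: 5], since channel = 6.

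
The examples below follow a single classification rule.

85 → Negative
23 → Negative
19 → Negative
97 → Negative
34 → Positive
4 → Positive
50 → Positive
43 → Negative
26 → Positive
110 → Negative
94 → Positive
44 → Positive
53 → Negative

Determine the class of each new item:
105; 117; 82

Negative, Negative, Positive

One predicate separates the groups cleanly: even AND at most 94.
105 → 105 is odd, 105 > 94 → Negative.
117 → 117 is odd, 117 > 94 → Negative.
82 → 82 is even, 82 ≤ 94 → Positive.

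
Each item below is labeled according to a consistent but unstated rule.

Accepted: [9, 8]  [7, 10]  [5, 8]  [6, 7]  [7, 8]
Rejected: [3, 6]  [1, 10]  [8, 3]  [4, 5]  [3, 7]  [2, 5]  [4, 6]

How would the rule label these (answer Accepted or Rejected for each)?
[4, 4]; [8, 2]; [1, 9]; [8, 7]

The common property of the 'Accepted' items is: sum ≥ 13. No 'Rejected' item has it.
[4, 4]: 4+4 = 8, does not fit → Rejected.
[8, 2]: 8+2 = 10, does not fit → Rejected.
[1, 9]: 1+9 = 10, does not fit → Rejected.
[8, 7]: 8+7 = 15, meets the rule → Accepted.

Rejected, Rejected, Rejected, Accepted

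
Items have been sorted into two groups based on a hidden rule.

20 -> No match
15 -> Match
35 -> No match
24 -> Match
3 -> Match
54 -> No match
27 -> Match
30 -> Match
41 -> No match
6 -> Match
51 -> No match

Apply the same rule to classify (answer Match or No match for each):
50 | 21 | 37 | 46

No match, Match, No match, No match

The simplest hypothesis consistent with all the labels is: multiple of 3 AND at most 30.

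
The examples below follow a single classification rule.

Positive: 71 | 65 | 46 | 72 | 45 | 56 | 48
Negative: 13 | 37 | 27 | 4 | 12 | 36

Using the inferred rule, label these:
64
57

Positive, Positive

The classifier is using: at least 45.
64: 64 ≥ 45 — checks out, so Positive. 57: 57 ≥ 45 — checks out, so Positive.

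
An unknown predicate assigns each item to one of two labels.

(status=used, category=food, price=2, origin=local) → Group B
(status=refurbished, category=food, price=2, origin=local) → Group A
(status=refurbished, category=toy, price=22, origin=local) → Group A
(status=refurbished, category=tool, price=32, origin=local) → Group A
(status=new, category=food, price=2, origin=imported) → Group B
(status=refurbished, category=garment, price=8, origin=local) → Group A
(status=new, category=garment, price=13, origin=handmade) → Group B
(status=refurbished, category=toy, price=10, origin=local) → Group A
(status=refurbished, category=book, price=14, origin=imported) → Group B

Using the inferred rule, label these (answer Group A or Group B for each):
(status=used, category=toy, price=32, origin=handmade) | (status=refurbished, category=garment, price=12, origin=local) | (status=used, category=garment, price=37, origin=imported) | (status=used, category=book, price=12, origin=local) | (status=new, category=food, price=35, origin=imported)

Group B, Group A, Group B, Group B, Group B

'Group A' ⟺ status is refurbished AND origin is local.
(status=used, category=toy, price=32, origin=handmade) — status is used, origin is handmade, hence Group B. (status=refurbished, category=garment, price=12, origin=local) — status is refurbished, origin is local, hence Group A. (status=used, category=garment, price=37, origin=imported) — status is used, origin is imported, hence Group B. (status=used, category=book, price=12, origin=local) — status is used, origin is local, hence Group B. (status=new, category=food, price=35, origin=imported) — status is new, origin is imported, hence Group B.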